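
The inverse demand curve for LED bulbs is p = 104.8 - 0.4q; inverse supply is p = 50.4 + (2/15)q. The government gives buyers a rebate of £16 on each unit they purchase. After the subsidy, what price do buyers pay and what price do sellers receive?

Buyers pay £52; sellers receive £68

Pre-subsidy: 104.8 - 0.4q = 50.4 + (2/15)q gives q* = 102 and p* = 64.
With the rebate, buyers effectively pay pb = ps − 16, where ps is the price sellers receive.
On the curves, pb = 104.8 - 0.4q and ps = 50.4 + (2/15)q; the wedge ps − pb = 16 gives 50.4 + (2/15)q − (104.8 - 0.4q) = 16, so q' = 132.
Then pb = 104.8 − 0.4·132 = 52 and ps = 50.4 + (2/15)·132 = 68.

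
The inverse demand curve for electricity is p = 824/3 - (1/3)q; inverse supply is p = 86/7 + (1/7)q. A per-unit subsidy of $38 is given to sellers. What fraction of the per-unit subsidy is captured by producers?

Pre-subsidy: 824/3 - (1/3)q = 86/7 + (1/7)q gives q* = 551 and p* = 91.
With the subsidy, sellers receive ps = pb + 38 for each unit, where pb is the price buyers pay.
On the curves, pb = 824/3 - (1/3)q and ps = 86/7 + (1/7)q; the wedge ps − pb = 38 gives 86/7 + (1/7)q − (824/3 - (1/3)q) = 38, so q' = 630.8.
Then pb = 824/3 − (1/3)·630.8 = 64.4 and ps = 86/7 + (1/7)·630.8 = 102.4.
Buyers' price falls by p* − pb = 91 − 64.4 = 26.6; sellers' price rises by ps − p* = 102.4 − 91 = 11.4.
So producers capture 11.4/38 = 0.3 of each unit of subsidy.

Producer share = 0.3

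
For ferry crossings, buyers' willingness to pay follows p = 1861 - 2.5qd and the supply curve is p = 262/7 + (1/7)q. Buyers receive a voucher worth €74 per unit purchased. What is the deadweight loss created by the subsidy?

Deadweight loss = €1036

Pre-subsidy: 1861 - 2.5q = 262/7 + (1/7)q gives q* = 690 and p* = 136.
With the rebate, buyers effectively pay pb = ps − 74, where ps is the price sellers receive.
On the curves, pb = 1861 - 2.5q and ps = 262/7 + (1/7)q; the wedge ps − pb = 74 gives 262/7 + (1/7)q − (1861 - 2.5q) = 74, so q' = 718.
Then pb = 1861 − 2.5·718 = 66 and ps = 262/7 + (1/7)·718 = 140.
The subsidy expands output by 718 − 690 = 28 past the efficient level; on those units the gap between marginal cost and willingness to pay runs from 0 up to 74.
DWL = ½ × 74 × 28 = 1036.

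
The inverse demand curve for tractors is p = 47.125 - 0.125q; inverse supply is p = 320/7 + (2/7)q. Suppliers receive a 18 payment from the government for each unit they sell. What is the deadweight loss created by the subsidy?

Deadweight loss = 9072/23

Pre-subsidy: 47.125 - 0.125q = 320/7 + (2/7)q gives q* = 79/23 and p* = 1074/23.
With the subsidy, sellers receive ps = pb + 18 for each unit, where pb is the price buyers pay.
On the curves, pb = 47.125 - 0.125q and ps = 320/7 + (2/7)q; the wedge ps − pb = 18 gives 320/7 + (2/7)q − (47.125 - 0.125q) = 18, so q' = 1087/23.
Then pb = 47.125 − 0.125·(1087/23) = 948/23 and ps = 320/7 + (2/7)·(1087/23) = 1362/23.
The subsidy expands output by 1087/23 − 79/23 = 1008/23 past the efficient level; on those units the gap between marginal cost and willingness to pay runs from 0 up to 18.
DWL = ½ × 18 × 1008/23 = 9072/23.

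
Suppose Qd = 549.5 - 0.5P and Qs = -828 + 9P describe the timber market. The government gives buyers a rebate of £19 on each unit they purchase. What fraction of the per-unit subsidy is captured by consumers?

Pre-subsidy: 549.5 - 0.5P = -828 + 9P gives P* = 145, Q* = 477.
With the rebate, buyers effectively pay Pb = Ps − 19, where Ps is the price sellers receive.
Demand in terms of Ps becomes Qd = 549.5 − 0.5(Ps − 19) = 559 - 0.5Ps. Setting this equal to supply: 559 - 0.5Ps = -828 + 9Ps, so Ps = 146.
Buyers pay Pb = 146 − 19 = 127; Q' = -828 + 9·146 = 486.
Buyers' price falls by P* − Pb = 145 − 127 = 18; sellers' price rises by Ps − P* = 146 − 145 = 1.
So consumers capture 18/19 = 18/19 of each unit of subsidy.

Consumer share = 18/19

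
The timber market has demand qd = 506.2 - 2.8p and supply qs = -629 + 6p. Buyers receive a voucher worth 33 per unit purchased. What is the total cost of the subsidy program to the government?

Government cost = 6864

Pre-subsidy: 506.2 - 2.8p = -629 + 6p gives p* = 129, q* = 145.
With the rebate, buyers effectively pay pb = ps − 33, where ps is the price sellers receive.
Demand in terms of ps becomes qd = 506.2 − 2.8(ps − 33) = 598.6 - 2.8ps. Setting this equal to supply: 598.6 - 2.8ps = -629 + 6ps, so ps = 139.5.
Buyers pay pb = 139.5 − 33 = 106.5; q' = -629 + 6·139.5 = 208.
Government outlay = subsidy × quantity = 33 × 208 = 6864.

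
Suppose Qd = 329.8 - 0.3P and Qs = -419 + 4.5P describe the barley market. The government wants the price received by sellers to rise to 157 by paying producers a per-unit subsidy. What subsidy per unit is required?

At a seller price of 157, quantity supplied is -419 + 4.5·157 = 287.5.
Buyers absorb 287.5 only when they pay Pb with 329.8 − 0.3·Pb = 287.5, i.e. Pb = 141.
s = Ps − Pb = 157 − 141 = 16.

Required subsidy s = 16 per unit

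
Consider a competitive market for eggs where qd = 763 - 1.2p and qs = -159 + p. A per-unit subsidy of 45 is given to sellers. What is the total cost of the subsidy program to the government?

Government cost = 140895/11

Pre-subsidy: 763 - 1.2p = -159 + p gives p* = 4610/11, q* = 2861/11.
With the subsidy, sellers receive ps = pb + 45 for each unit, where pb is the price buyers pay.
Supply in terms of pb becomes qs = -159 + 1(pb + 45) = -114 + pb. Setting this equal to demand: 763 - 1.2pb = -114 + pb, so pb = 4385/11.
Sellers receive ps = 4385/11 + 45 = 4880/11; q' = 763 − 1.2·(4385/11) = 3131/11.
Government outlay = subsidy × quantity = 45 × 3131/11 = 140895/11.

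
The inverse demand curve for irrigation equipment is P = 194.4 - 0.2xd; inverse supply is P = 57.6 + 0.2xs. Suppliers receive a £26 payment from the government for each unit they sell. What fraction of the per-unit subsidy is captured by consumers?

Consumer share = 0.5

Pre-subsidy: 194.4 - 0.2x = 57.6 + 0.2x gives x* = 342 and P* = 126.
With the subsidy, sellers receive Ps = Pb + 26 for each unit, where Pb is the price buyers pay.
On the curves, Pb = 194.4 - 0.2x and Ps = 57.6 + 0.2x; the wedge Ps − Pb = 26 gives 57.6 + 0.2x − (194.4 - 0.2x) = 26, so x' = 407.
Then Pb = 194.4 − 0.2·407 = 113 and Ps = 57.6 + 0.2·407 = 139.
Buyers' price falls by P* − Pb = 126 − 113 = 13; sellers' price rises by Ps − P* = 139 − 126 = 13.
So consumers capture 13/26 = 0.5 of each unit of subsidy.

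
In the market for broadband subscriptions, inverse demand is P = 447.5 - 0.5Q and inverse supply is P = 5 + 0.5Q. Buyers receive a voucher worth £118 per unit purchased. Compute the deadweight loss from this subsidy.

Pre-subsidy: 447.5 - 0.5Q = 5 + 0.5Q gives Q* = 442.5 and P* = 226.25.
With the rebate, buyers effectively pay Pb = Ps − 118, where Ps is the price sellers receive.
On the curves, Pb = 447.5 - 0.5Q and Ps = 5 + 0.5Q; the wedge Ps − Pb = 118 gives 5 + 0.5Q − (447.5 - 0.5Q) = 118, so Q' = 560.5.
Then Pb = 447.5 − 0.5·560.5 = 167.25 and Ps = 5 + 0.5·560.5 = 285.25.
The subsidy expands output by 560.5 − 442.5 = 118 past the efficient level; on those units the gap between marginal cost and willingness to pay runs from 0 up to 118.
DWL = ½ × 118 × 118 = 6962.

Deadweight loss = £6962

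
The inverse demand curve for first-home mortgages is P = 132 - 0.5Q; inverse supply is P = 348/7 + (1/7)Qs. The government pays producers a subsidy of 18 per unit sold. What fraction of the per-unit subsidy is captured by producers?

Producer share = 2/9

Pre-subsidy: 132 - 0.5Q = 348/7 + (1/7)Q gives Q* = 128 and P* = 68.
With the subsidy, sellers receive Ps = Pb + 18 for each unit, where Pb is the price buyers pay.
On the curves, Pb = 132 - 0.5Q and Ps = 348/7 + (1/7)Q; the wedge Ps − Pb = 18 gives 348/7 + (1/7)Q − (132 - 0.5Q) = 18, so Q' = 156.
Then Pb = 132 − 0.5·156 = 54 and Ps = 348/7 + (1/7)·156 = 72.
Buyers' price falls by P* − Pb = 68 − 54 = 14; sellers' price rises by Ps − P* = 72 − 68 = 4.
So producers capture 4/18 = 2/9 of each unit of subsidy.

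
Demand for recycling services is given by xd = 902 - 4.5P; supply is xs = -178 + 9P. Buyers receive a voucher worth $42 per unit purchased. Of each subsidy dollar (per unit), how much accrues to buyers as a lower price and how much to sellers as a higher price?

Pre-subsidy: 902 - 4.5P = -178 + 9P gives P* = 80, x* = 542.
With the rebate, buyers effectively pay Pb = Ps − 42, where Ps is the price sellers receive.
Demand in terms of Ps becomes xd = 902 − 4.5(Ps − 42) = 1091 - 4.5Ps. Setting this equal to supply: 1091 - 4.5Ps = -178 + 9Ps, so Ps = 94.
Buyers pay Pb = 94 − 42 = 52; x' = -178 + 9·94 = 668.
Buyers' price falls by P* − Pb = 80 − 52 = 28; sellers' price rises by Ps − P* = 94 − 80 = 14.

Buyers gain $28 per unit; sellers gain $14 per unit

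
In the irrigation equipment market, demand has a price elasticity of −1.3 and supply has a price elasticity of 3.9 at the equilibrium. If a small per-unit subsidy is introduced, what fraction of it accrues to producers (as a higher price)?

Producer share = 0.25

For a small subsidy around the equilibrium, the benefit split depends on the relative slopes, which at a point are proportional to the elasticities.
Buyer share = εs/(εs + |εd|) = 3.9/(3.9 + 1.3) = 0.75; seller share = |εd|/(εs + |εd|) = 0.25.
So producers capture 0.25 of the subsidy.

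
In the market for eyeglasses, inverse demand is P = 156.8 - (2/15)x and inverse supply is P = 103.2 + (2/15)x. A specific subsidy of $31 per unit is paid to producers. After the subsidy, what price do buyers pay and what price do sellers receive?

Pre-subsidy: 156.8 - (2/15)x = 103.2 + (2/15)x gives x* = 201 and P* = 130.
With the subsidy, sellers receive Ps = Pb + 31 for each unit, where Pb is the price buyers pay.
On the curves, Pb = 156.8 - (2/15)x and Ps = 103.2 + (2/15)x; the wedge Ps − Pb = 31 gives 103.2 + (2/15)x − (156.8 - (2/15)x) = 31, so x' = 317.25.
Then Pb = 156.8 − (2/15)·317.25 = 114.5 and Ps = 103.2 + (2/15)·317.25 = 145.5.

Buyers pay $114.5; sellers receive $145.5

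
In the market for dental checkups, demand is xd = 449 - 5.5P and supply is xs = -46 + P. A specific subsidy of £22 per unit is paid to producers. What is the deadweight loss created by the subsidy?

Pre-subsidy: 449 - 5.5P = -46 + P gives P* = 990/13, x* = 392/13.
With the subsidy, sellers receive Ps = Pb + 22 for each unit, where Pb is the price buyers pay.
Supply in terms of Pb becomes xs = -46 + 1(Pb + 22) = -24 + Pb. Setting this equal to demand: 449 - 5.5Pb = -24 + Pb, so Pb = 946/13.
Sellers receive Ps = 946/13 + 22 = 1232/13; x' = 449 − 5.5·(946/13) = 634/13.
The subsidy expands output by 634/13 − 392/13 = 242/13 past the efficient level; on those units the gap between marginal cost and willingness to pay runs from 0 up to 22.
DWL = ½ × 22 × 242/13 = 2662/13.

Deadweight loss = 2662/13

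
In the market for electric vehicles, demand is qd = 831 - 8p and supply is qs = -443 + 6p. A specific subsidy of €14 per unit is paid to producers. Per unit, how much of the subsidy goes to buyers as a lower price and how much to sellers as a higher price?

Buyers gain €6 per unit; sellers gain €8 per unit

Pre-subsidy: 831 - 8p = -443 + 6p gives p* = 91, q* = 103.
With the subsidy, sellers receive ps = pb + 14 for each unit, where pb is the price buyers pay.
Supply in terms of pb becomes qs = -443 + 6(pb + 14) = -359 + 6pb. Setting this equal to demand: 831 - 8pb = -359 + 6pb, so pb = 85.
Sellers receive ps = 85 + 14 = 99; q' = 831 − 8·85 = 151.
Buyers' price falls by p* − pb = 91 − 85 = 6; sellers' price rises by ps − p* = 99 − 91 = 8.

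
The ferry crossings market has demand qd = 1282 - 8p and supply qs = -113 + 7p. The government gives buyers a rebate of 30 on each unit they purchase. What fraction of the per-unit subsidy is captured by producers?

Producer share = 8/15

Pre-subsidy: 1282 - 8p = -113 + 7p gives p* = 93, q* = 538.
With the rebate, buyers effectively pay pb = ps − 30, where ps is the price sellers receive.
Demand in terms of ps becomes qd = 1282 − 8(ps − 30) = 1522 - 8ps. Setting this equal to supply: 1522 - 8ps = -113 + 7ps, so ps = 109.
Buyers pay pb = 109 − 30 = 79; q' = -113 + 7·109 = 650.
Buyers' price falls by p* − pb = 93 − 79 = 14; sellers' price rises by ps − p* = 109 − 93 = 16.
So producers capture 16/30 = 8/15 of each unit of subsidy.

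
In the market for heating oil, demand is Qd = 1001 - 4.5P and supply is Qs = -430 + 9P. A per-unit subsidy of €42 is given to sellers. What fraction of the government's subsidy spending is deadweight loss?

Pre-subsidy: 1001 - 4.5P = -430 + 9P gives P* = 106, Q* = 524.
With the subsidy, sellers receive Ps = Pb + 42 for each unit, where Pb is the price buyers pay.
Supply in terms of Pb becomes Qs = -430 + 9(Pb + 42) = -52 + 9Pb. Setting this equal to demand: 1001 - 4.5Pb = -52 + 9Pb, so Pb = 78.
Sellers receive Ps = 78 + 42 = 120; Q' = 1001 − 4.5·78 = 650.
ΔCS = ½(524 + 650)(106 − 78) = 16436; ΔPS = ½(524 + 650)(120 − 106) = 8218.
Government spending = 42 × 650 = 27300.
DWL = ½ × 42 × (650 − 524) = 2646; fraction = 2646 / 27300 = 63/650.

DWL / government spending = 63/650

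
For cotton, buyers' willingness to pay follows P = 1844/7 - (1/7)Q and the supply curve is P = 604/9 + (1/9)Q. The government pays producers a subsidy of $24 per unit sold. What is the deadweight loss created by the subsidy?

Pre-subsidy: 1844/7 - (1/7)Q = 604/9 + (1/9)Q gives Q* = 773 and P* = 153.
With the subsidy, sellers receive Ps = Pb + 24 for each unit, where Pb is the price buyers pay.
On the curves, Pb = 1844/7 - (1/7)Q and Ps = 604/9 + (1/9)Q; the wedge Ps − Pb = 24 gives 604/9 + (1/9)Q − (1844/7 - (1/7)Q) = 24, so Q' = 867.5.
Then Pb = 1844/7 − (1/7)·867.5 = 139.5 and Ps = 604/9 + (1/9)·867.5 = 163.5.
The subsidy expands output by 867.5 − 773 = 94.5 past the efficient level; on those units the gap between marginal cost and willingness to pay runs from 0 up to 24.
DWL = ½ × 24 × 94.5 = 1134.

Deadweight loss = $1134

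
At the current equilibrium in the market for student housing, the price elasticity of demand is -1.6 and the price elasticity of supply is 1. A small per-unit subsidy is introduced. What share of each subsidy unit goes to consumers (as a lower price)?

For a small subsidy around the equilibrium, the benefit split depends on the relative slopes, which at a point are proportional to the elasticities.
Buyer share = εs/(εs + |εd|) = 1/(1 + 1.6) = 5/13; seller share = |εd|/(εs + |εd|) = 8/13.

Consumer share = 5/13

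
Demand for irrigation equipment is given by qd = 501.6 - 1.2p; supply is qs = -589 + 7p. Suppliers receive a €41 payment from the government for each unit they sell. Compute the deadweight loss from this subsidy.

Deadweight loss = €861

Pre-subsidy: 501.6 - 1.2p = -589 + 7p gives p* = 133, q* = 342.
With the subsidy, sellers receive ps = pb + 41 for each unit, where pb is the price buyers pay.
Supply in terms of pb becomes qs = -589 + 7(pb + 41) = -302 + 7pb. Setting this equal to demand: 501.6 - 1.2pb = -302 + 7pb, so pb = 98.
Sellers receive ps = 98 + 41 = 139; q' = 501.6 − 1.2·98 = 384.
The subsidy expands output by 384 − 342 = 42 past the efficient level; on those units the gap between marginal cost and willingness to pay runs from 0 up to 41.
DWL = ½ × 41 × 42 = 861.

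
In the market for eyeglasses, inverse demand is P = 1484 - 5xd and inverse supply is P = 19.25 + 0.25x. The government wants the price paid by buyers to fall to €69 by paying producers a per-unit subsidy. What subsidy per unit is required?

At a buyer price of 69, quantity demanded is 296.8 − 0.2·69 = 283.
Sellers supply 283 only when they receive Ps = 19.25 + 0.25·283 = 90.
s = Ps − Pb = 90 − 69 = 21.

Required subsidy s = €21 per unit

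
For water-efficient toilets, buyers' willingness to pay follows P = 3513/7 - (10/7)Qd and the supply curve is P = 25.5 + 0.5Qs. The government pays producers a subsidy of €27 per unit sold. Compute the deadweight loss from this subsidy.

Pre-subsidy: 3513/7 - (10/7)Q = 25.5 + 0.5Q gives Q* = 247 and P* = 149.
With the subsidy, sellers receive Ps = Pb + 27 for each unit, where Pb is the price buyers pay.
On the curves, Pb = 3513/7 - (10/7)Q and Ps = 25.5 + 0.5Q; the wedge Ps − Pb = 27 gives 25.5 + 0.5Q − (3513/7 - (10/7)Q) = 27, so Q' = 261.
Then Pb = 3513/7 − (10/7)·261 = 129 and Ps = 25.5 + 0.5·261 = 156.
The subsidy expands output by 261 − 247 = 14 past the efficient level; on those units the gap between marginal cost and willingness to pay runs from 0 up to 27.
DWL = ½ × 27 × 14 = 189.

Deadweight loss = €189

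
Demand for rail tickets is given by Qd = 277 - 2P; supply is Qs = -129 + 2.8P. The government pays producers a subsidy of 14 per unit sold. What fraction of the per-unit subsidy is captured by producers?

Pre-subsidy: 277 - 2P = -129 + 2.8P gives P* = 1015/12, Q* = 647/6.
With the subsidy, sellers receive Ps = Pb + 14 for each unit, where Pb is the price buyers pay.
Supply in terms of Pb becomes Qs = -129 + 2.8(Pb + 14) = -89.8 + 2.8Pb. Setting this equal to demand: 277 - 2Pb = -89.8 + 2.8Pb, so Pb = 917/12.
Sellers receive Ps = 917/12 + 14 = 1085/12; Q' = 277 − 2·(917/12) = 745/6.
Buyers' price falls by P* − Pb = 1015/12 − 917/12 = 49/6; sellers' price rises by Ps − P* = 1085/12 − 1015/12 = 35/6.
So producers capture (35/6)/14 = 5/12 of each unit of subsidy.

Producer share = 5/12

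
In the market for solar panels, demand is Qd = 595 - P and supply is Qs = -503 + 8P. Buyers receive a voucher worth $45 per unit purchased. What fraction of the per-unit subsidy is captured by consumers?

Consumer share = 8/9

Pre-subsidy: 595 - P = -503 + 8P gives P* = 122, Q* = 473.
With the rebate, buyers effectively pay Pb = Ps − 45, where Ps is the price sellers receive.
Demand in terms of Ps becomes Qd = 595 − 1(Ps − 45) = 640 - Ps. Setting this equal to supply: 640 - Ps = -503 + 8Ps, so Ps = 127.
Buyers pay Pb = 127 − 45 = 82; Q' = -503 + 8·127 = 513.
Buyers' price falls by P* − Pb = 122 − 82 = 40; sellers' price rises by Ps − P* = 127 − 122 = 5.
So consumers capture 40/45 = 8/9 of each unit of subsidy.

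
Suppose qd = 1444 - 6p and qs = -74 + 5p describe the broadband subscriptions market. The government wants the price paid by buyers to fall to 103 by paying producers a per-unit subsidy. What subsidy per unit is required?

At a buyer price of 103, quantity demanded is 1444 − 6·103 = 826.
Sellers supply 826 only when they receive ps with -74 + 5·ps = 826, i.e. ps = 180.
s = ps − pb = 180 − 103 = 77.

Required subsidy s = 77 per unit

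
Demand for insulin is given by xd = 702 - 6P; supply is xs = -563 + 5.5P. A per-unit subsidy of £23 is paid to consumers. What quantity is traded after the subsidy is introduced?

x' = 108

Pre-subsidy: 702 - 6P = -563 + 5.5P gives P* = 110, x* = 42.
With the rebate, buyers effectively pay Pb = Ps − 23, where Ps is the price sellers receive.
Demand in terms of Ps becomes xd = 702 − 6(Ps − 23) = 840 - 6Ps. Setting this equal to supply: 840 - 6Ps = -563 + 5.5Ps, so Ps = 122.
Buyers pay Pb = 122 − 23 = 99; x' = -563 + 5.5·122 = 108.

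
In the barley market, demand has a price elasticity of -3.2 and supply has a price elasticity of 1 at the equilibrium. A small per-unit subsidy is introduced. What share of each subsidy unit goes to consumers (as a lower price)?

Consumer share = 5/21

For a small subsidy around the equilibrium, the benefit split depends on the relative slopes, which at a point are proportional to the elasticities.
Buyer share = εs/(εs + |εd|) = 1/(1 + 3.2) = 5/21; seller share = |εd|/(εs + |εd|) = 16/21.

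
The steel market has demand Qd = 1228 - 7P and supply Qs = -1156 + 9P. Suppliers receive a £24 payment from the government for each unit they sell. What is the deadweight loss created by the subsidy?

Deadweight loss = £1134

Pre-subsidy: 1228 - 7P = -1156 + 9P gives P* = 149, Q* = 185.
With the subsidy, sellers receive Ps = Pb + 24 for each unit, where Pb is the price buyers pay.
Supply in terms of Pb becomes Qs = -1156 + 9(Pb + 24) = -940 + 9Pb. Setting this equal to demand: 1228 - 7Pb = -940 + 9Pb, so Pb = 135.5.
Sellers receive Ps = 135.5 + 24 = 159.5; Q' = 1228 − 7·135.5 = 279.5.
The subsidy expands output by 279.5 − 185 = 94.5 past the efficient level; on those units the gap between marginal cost and willingness to pay runs from 0 up to 24.
DWL = ½ × 24 × 94.5 = 1134.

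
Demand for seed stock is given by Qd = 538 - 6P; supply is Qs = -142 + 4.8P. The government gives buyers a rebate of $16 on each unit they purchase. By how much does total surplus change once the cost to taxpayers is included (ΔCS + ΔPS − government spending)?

Pre-subsidy: 538 - 6P = -142 + 4.8P gives P* = 1700/27, Q* = 1442/9.
With the rebate, buyers effectively pay Pb = Ps − 16, where Ps is the price sellers receive.
Demand in terms of Ps becomes Qd = 538 − 6(Ps − 16) = 634 - 6Ps. Setting this equal to supply: 634 - 6Ps = -142 + 4.8Ps, so Ps = 1940/27.
Buyers pay Pb = 1940/27 − 16 = 1508/27; Q' = -142 + 4.8·(1940/27) = 1826/9.
ΔCS = ½(1442/9 + 1826/9)(1700/27 − 1508/27) = 104576/81; ΔPS = ½(1442/9 + 1826/9)(1940/27 − 1700/27) = 130720/81.
Government spending = 16 × 1826/9 = 29216/9.
Net change = 104576/81 + 130720/81 − 29216/9 = -1024/3. The loss equals the DWL triangle ½·16·128/3.

Net change in total surplus = -1024/3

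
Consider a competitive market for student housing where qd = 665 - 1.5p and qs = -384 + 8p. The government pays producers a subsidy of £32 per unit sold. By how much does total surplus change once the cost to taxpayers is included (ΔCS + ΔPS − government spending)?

Net change in total surplus = -12288/19

Pre-subsidy: 665 - 1.5p = -384 + 8p gives p* = 2098/19, q* = 9488/19.
With the subsidy, sellers receive ps = pb + 32 for each unit, where pb is the price buyers pay.
Supply in terms of pb becomes qs = -384 + 8(pb + 32) = -128 + 8pb. Setting this equal to demand: 665 - 1.5pb = -128 + 8pb, so pb = 1586/19.
Sellers receive ps = 1586/19 + 32 = 2194/19; q' = 665 − 1.5·(1586/19) = 10256/19.
ΔCS = ½(9488/19 + 10256/19)(2098/19 − 1586/19) = 5054464/361; ΔPS = ½(9488/19 + 10256/19)(2194/19 − 2098/19) = 947712/361.
Government spending = 32 × 10256/19 = 328192/19.
Net change = 5054464/361 + 947712/361 − 328192/19 = -12288/19. The loss equals the DWL triangle ½·32·768/19.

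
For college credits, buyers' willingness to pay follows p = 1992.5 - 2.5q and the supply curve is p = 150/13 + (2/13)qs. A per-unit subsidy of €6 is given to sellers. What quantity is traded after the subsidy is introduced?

q' = 51661/69

Pre-subsidy: 1992.5 - 2.5q = 150/13 + (2/13)q gives q* = 51505/69 and p* = 8720/69.
With the subsidy, sellers receive ps = pb + 6 for each unit, where pb is the price buyers pay.
On the curves, pb = 1992.5 - 2.5q and ps = 150/13 + (2/13)q; the wedge ps − pb = 6 gives 150/13 + (2/13)q − (1992.5 - 2.5q) = 6, so q' = 51661/69.
Then pb = 1992.5 − 2.5·(51661/69) = 8330/69 and ps = 150/13 + (2/13)·(51661/69) = 8744/69.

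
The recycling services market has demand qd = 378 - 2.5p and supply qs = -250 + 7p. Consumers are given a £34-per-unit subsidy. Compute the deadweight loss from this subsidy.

Pre-subsidy: 378 - 2.5p = -250 + 7p gives p* = 1256/19, q* = 4042/19.
With the rebate, buyers effectively pay pb = ps − 34, where ps is the price sellers receive.
Demand in terms of ps becomes qd = 378 − 2.5(ps − 34) = 463 - 2.5ps. Setting this equal to supply: 463 - 2.5ps = -250 + 7ps, so ps = 1426/19.
Buyers pay pb = 1426/19 − 34 = 780/19; q' = -250 + 7·(1426/19) = 5232/19.
The subsidy expands output by 5232/19 − 4042/19 = 1190/19 past the efficient level; on those units the gap between marginal cost and willingness to pay runs from 0 up to 34.
DWL = ½ × 34 × 1190/19 = 20230/19.

Deadweight loss = 20230/19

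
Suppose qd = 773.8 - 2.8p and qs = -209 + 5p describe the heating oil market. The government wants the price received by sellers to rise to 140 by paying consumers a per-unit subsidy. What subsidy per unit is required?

At a seller price of 140, quantity supplied is -209 + 5·140 = 491.
Buyers absorb 491 only when they pay pb with 773.8 − 2.8·pb = 491, i.e. pb = 101.
s = ps − pb = 140 − 101 = 39.

Required subsidy s = 39 per unit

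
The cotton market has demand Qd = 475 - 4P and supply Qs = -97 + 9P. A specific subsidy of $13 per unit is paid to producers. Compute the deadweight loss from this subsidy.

Pre-subsidy: 475 - 4P = -97 + 9P gives P* = 44, Q* = 299.
With the subsidy, sellers receive Ps = Pb + 13 for each unit, where Pb is the price buyers pay.
Supply in terms of Pb becomes Qs = -97 + 9(Pb + 13) = 20 + 9Pb. Setting this equal to demand: 475 - 4Pb = 20 + 9Pb, so Pb = 35.
Sellers receive Ps = 35 + 13 = 48; Q' = 475 − 4·35 = 335.
The subsidy expands output by 335 − 299 = 36 past the efficient level; on those units the gap between marginal cost and willingness to pay runs from 0 up to 13.
DWL = ½ × 13 × 36 = 234.

Deadweight loss = $234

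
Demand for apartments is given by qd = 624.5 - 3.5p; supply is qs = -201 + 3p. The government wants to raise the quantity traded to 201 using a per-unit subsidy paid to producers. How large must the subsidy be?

At q = 201, invert demand for the buyer price: pb = (624.5 − 201)/3.5 = 121; invert supply for the seller price: ps = (201 − (-201))/3 = 134.
The subsidy must fill the gap: s = ps − pb = 134 − 121 = 13.

Required subsidy s = 13 per unit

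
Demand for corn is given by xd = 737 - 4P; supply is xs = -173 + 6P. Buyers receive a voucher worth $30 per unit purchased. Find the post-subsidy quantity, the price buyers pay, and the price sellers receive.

Pre-subsidy: 737 - 4P = -173 + 6P gives P* = 91, x* = 373.
With the rebate, buyers effectively pay Pb = Ps − 30, where Ps is the price sellers receive.
Demand in terms of Ps becomes xd = 737 − 4(Ps − 30) = 857 - 4Ps. Setting this equal to supply: 857 - 4Ps = -173 + 6Ps, so Ps = 103.
Buyers pay Pb = 103 − 30 = 73; x' = -173 + 6·103 = 445.

x' = 445; buyers pay $73; sellers receive $103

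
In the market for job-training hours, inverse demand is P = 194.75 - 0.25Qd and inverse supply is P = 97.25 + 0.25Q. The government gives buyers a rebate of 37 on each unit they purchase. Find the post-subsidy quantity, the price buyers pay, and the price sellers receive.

Q' = 269; buyers pay 127.5; sellers receive 164.5

Pre-subsidy: 194.75 - 0.25Q = 97.25 + 0.25Q gives Q* = 195 and P* = 146.
With the rebate, buyers effectively pay Pb = Ps − 37, where Ps is the price sellers receive.
On the curves, Pb = 194.75 - 0.25Q and Ps = 97.25 + 0.25Q; the wedge Ps − Pb = 37 gives 97.25 + 0.25Q − (194.75 - 0.25Q) = 37, so Q' = 269.
Then Pb = 194.75 − 0.25·269 = 127.5 and Ps = 97.25 + 0.25·269 = 164.5.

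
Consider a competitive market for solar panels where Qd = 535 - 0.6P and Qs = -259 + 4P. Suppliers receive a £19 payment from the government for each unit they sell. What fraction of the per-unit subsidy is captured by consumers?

Pre-subsidy: 535 - 0.6P = -259 + 4P gives P* = 3970/23, Q* = 9923/23.
With the subsidy, sellers receive Ps = Pb + 19 for each unit, where Pb is the price buyers pay.
Supply in terms of Pb becomes Qs = -259 + 4(Pb + 19) = -183 + 4Pb. Setting this equal to demand: 535 - 0.6Pb = -183 + 4Pb, so Pb = 3590/23.
Sellers receive Ps = 3590/23 + 19 = 4027/23; Q' = 535 − 0.6·(3590/23) = 10151/23.
Buyers' price falls by P* − Pb = 3970/23 − 3590/23 = 380/23; sellers' price rises by Ps − P* = 4027/23 − 3970/23 = 57/23.
So consumers capture (380/23)/19 = 20/23 of each unit of subsidy.

Consumer share = 20/23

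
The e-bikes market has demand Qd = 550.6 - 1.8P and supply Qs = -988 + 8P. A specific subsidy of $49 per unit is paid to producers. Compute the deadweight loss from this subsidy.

Pre-subsidy: 550.6 - 1.8P = -988 + 8P gives P* = 157, Q* = 268.
With the subsidy, sellers receive Ps = Pb + 49 for each unit, where Pb is the price buyers pay.
Supply in terms of Pb becomes Qs = -988 + 8(Pb + 49) = -596 + 8Pb. Setting this equal to demand: 550.6 - 1.8Pb = -596 + 8Pb, so Pb = 117.
Sellers receive Ps = 117 + 49 = 166; Q' = 550.6 − 1.8·117 = 340.
The subsidy expands output by 340 − 268 = 72 past the efficient level; on those units the gap between marginal cost and willingness to pay runs from 0 up to 49.
DWL = ½ × 49 × 72 = 1764.

Deadweight loss = $1764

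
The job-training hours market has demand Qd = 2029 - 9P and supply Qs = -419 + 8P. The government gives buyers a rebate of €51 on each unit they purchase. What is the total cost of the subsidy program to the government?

Government cost = €48399

Pre-subsidy: 2029 - 9P = -419 + 8P gives P* = 144, Q* = 733.
With the rebate, buyers effectively pay Pb = Ps − 51, where Ps is the price sellers receive.
Demand in terms of Ps becomes Qd = 2029 − 9(Ps − 51) = 2488 - 9Ps. Setting this equal to supply: 2488 - 9Ps = -419 + 8Ps, so Ps = 171.
Buyers pay Pb = 171 − 51 = 120; Q' = -419 + 8·171 = 949.
Government outlay = subsidy × quantity = 51 × 949 = 48399.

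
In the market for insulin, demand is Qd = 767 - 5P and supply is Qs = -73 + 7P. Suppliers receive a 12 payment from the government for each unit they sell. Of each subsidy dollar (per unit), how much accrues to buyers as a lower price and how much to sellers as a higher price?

Buyers gain 7 per unit; sellers gain 5 per unit

Pre-subsidy: 767 - 5P = -73 + 7P gives P* = 70, Q* = 417.
With the subsidy, sellers receive Ps = Pb + 12 for each unit, where Pb is the price buyers pay.
Supply in terms of Pb becomes Qs = -73 + 7(Pb + 12) = 11 + 7Pb. Setting this equal to demand: 767 - 5Pb = 11 + 7Pb, so Pb = 63.
Sellers receive Ps = 63 + 12 = 75; Q' = 767 − 5·63 = 452.
Buyers' price falls by P* − Pb = 70 − 63 = 7; sellers' price rises by Ps − P* = 75 − 70 = 5.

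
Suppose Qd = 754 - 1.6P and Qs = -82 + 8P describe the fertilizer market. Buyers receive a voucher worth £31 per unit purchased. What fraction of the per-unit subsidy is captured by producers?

Pre-subsidy: 754 - 1.6P = -82 + 8P gives P* = 1045/12, Q* = 1844/3.
With the rebate, buyers effectively pay Pb = Ps − 31, where Ps is the price sellers receive.
Demand in terms of Ps becomes Qd = 754 − 1.6(Ps − 31) = 803.6 - 1.6Ps. Setting this equal to supply: 803.6 - 1.6Ps = -82 + 8Ps, so Ps = 92.25.
Buyers pay Pb = 92.25 − 31 = 61.25; Q' = -82 + 8·92.25 = 656.
Buyers' price falls by P* − Pb = 1045/12 − 61.25 = 155/6; sellers' price rises by Ps − P* = 92.25 − 1045/12 = 31/6.
So producers capture (31/6)/31 = 1/6 of each unit of subsidy.

Producer share = 1/6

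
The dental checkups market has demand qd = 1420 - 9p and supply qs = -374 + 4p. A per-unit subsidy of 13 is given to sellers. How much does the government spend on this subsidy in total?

Government cost = 2782

Pre-subsidy: 1420 - 9p = -374 + 4p gives p* = 138, q* = 178.
With the subsidy, sellers receive ps = pb + 13 for each unit, where pb is the price buyers pay.
Supply in terms of pb becomes qs = -374 + 4(pb + 13) = -322 + 4pb. Setting this equal to demand: 1420 - 9pb = -322 + 4pb, so pb = 134.
Sellers receive ps = 134 + 13 = 147; q' = 1420 − 9·134 = 214.
Government outlay = subsidy × quantity = 13 × 214 = 2782.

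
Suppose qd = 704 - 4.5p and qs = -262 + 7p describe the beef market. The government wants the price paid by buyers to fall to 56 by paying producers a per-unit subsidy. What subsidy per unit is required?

Required subsidy s = 46 per unit

At a buyer price of 56, quantity demanded is 704 − 4.5·56 = 452.
Sellers supply 452 only when they receive ps with -262 + 7·ps = 452, i.e. ps = 102.
s = ps − pb = 102 − 56 = 46.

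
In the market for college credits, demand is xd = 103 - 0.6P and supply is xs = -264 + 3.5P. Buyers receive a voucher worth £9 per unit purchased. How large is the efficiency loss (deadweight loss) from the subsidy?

Pre-subsidy: 103 - 0.6P = -264 + 3.5P gives P* = 3670/41, x* = 2021/41.
With the rebate, buyers effectively pay Pb = Ps − 9, where Ps is the price sellers receive.
Demand in terms of Ps becomes xd = 103 − 0.6(Ps − 9) = 108.4 - 0.6Ps. Setting this equal to supply: 108.4 - 0.6Ps = -264 + 3.5Ps, so Ps = 3724/41.
Buyers pay Pb = 3724/41 − 9 = 3355/41; x' = -264 + 3.5·(3724/41) = 2210/41.
The subsidy expands output by 2210/41 − 2021/41 = 189/41 past the efficient level; on those units the gap between marginal cost and willingness to pay runs from 0 up to 9.
DWL = ½ × 9 × 189/41 = 1701/82.

Deadweight loss = 1701/82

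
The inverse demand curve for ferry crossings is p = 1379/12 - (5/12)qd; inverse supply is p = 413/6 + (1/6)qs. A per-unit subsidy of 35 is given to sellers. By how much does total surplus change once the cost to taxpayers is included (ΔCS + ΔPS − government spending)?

Pre-subsidy: 1379/12 - (5/12)q = 413/6 + (1/6)q gives q* = 79 and p* = 82.
With the subsidy, sellers receive ps = pb + 35 for each unit, where pb is the price buyers pay.
On the curves, pb = 1379/12 - (5/12)q and ps = 413/6 + (1/6)q; the wedge ps − pb = 35 gives 413/6 + (1/6)q − (1379/12 - (5/12)q) = 35, so q' = 139.
Then pb = 1379/12 − (5/12)·139 = 57 and ps = 413/6 + (1/6)·139 = 92.
ΔCS = ½(79 + 139)(82 − 57) = 2725; ΔPS = ½(79 + 139)(92 − 82) = 1090.
Government spending = 35 × 139 = 4865.
Net change = 2725 + 1090 − 4865 = -1050. The loss equals the DWL triangle ½·35·60.

Net change in total surplus = -1050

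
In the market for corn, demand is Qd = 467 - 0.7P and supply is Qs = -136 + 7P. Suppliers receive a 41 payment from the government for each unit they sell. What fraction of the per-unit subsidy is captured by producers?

Pre-subsidy: 467 - 0.7P = -136 + 7P gives P* = 6030/77, Q* = 4534/11.
With the subsidy, sellers receive Ps = Pb + 41 for each unit, where Pb is the price buyers pay.
Supply in terms of Pb becomes Qs = -136 + 7(Pb + 41) = 151 + 7Pb. Setting this equal to demand: 467 - 0.7Pb = 151 + 7Pb, so Pb = 3160/77.
Sellers receive Ps = 3160/77 + 41 = 6317/77; Q' = 467 − 0.7·(3160/77) = 4821/11.
Buyers' price falls by P* − Pb = 6030/77 − 3160/77 = 410/11; sellers' price rises by Ps − P* = 6317/77 − 6030/77 = 41/11.
So producers capture (41/11)/41 = 1/11 of each unit of subsidy.

Producer share = 1/11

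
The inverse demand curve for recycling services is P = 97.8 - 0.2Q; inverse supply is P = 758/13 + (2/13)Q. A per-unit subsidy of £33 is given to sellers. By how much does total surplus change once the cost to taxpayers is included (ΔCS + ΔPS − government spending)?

Net change in total surplus = -70785/46

Pre-subsidy: 97.8 - 0.2Q = 758/13 + (2/13)Q gives Q* = 2567/23 and P* = 1736/23.
With the subsidy, sellers receive Ps = Pb + 33 for each unit, where Pb is the price buyers pay.
On the curves, Pb = 97.8 - 0.2Q and Ps = 758/13 + (2/13)Q; the wedge Ps − Pb = 33 gives 758/13 + (2/13)Q − (97.8 - 0.2Q) = 33, so Q' = 4712/23.
Then Pb = 97.8 − 0.2·(4712/23) = 1307/23 and Ps = 758/13 + (2/13)·(4712/23) = 2066/23.
ΔCS = ½(2567/23 + 4712/23)(1736/23 − 1307/23) = 3122691/1058; ΔPS = ½(2567/23 + 4712/23)(2066/23 − 1736/23) = 1201035/529.
Government spending = 33 × 4712/23 = 155496/23.
Net change = 3122691/1058 + 1201035/529 − 155496/23 = -70785/46. The loss equals the DWL triangle ½·33·2145/23.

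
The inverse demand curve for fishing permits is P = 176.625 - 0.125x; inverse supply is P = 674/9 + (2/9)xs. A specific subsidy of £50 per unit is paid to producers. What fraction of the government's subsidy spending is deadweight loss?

DWL / government spending = 72/437

Pre-subsidy: 176.625 - 0.125x = 674/9 + (2/9)x gives x* = 293 and P* = 140.
With the subsidy, sellers receive Ps = Pb + 50 for each unit, where Pb is the price buyers pay.
On the curves, Pb = 176.625 - 0.125x and Ps = 674/9 + (2/9)x; the wedge Ps − Pb = 50 gives 674/9 + (2/9)x − (176.625 - 0.125x) = 50, so x' = 437.
Then Pb = 176.625 − 0.125·437 = 122 and Ps = 674/9 + (2/9)·437 = 172.
ΔCS = ½(293 + 437)(140 − 122) = 6570; ΔPS = ½(293 + 437)(172 − 140) = 11680.
Government spending = 50 × 437 = 21850.
DWL = ½ × 50 × (437 − 293) = 3600; fraction = 3600 / 21850 = 72/437.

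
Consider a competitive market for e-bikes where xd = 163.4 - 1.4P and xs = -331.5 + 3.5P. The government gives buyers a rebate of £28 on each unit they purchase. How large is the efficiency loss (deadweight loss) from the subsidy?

Pre-subsidy: 163.4 - 1.4P = -331.5 + 3.5P gives P* = 101, x* = 22.
With the rebate, buyers effectively pay Pb = Ps − 28, where Ps is the price sellers receive.
Demand in terms of Ps becomes xd = 163.4 − 1.4(Ps − 28) = 202.6 - 1.4Ps. Setting this equal to supply: 202.6 - 1.4Ps = -331.5 + 3.5Ps, so Ps = 109.
Buyers pay Pb = 109 − 28 = 81; x' = -331.5 + 3.5·109 = 50.
The subsidy expands output by 50 − 22 = 28 past the efficient level; on those units the gap between marginal cost and willingness to pay runs from 0 up to 28.
DWL = ½ × 28 × 28 = 392.

Deadweight loss = £392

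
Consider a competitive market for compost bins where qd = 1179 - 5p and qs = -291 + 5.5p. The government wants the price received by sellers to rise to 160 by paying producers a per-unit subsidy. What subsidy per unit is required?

At a seller price of 160, quantity supplied is -291 + 5.5·160 = 589.
Buyers absorb 589 only when they pay pb with 1179 − 5·pb = 589, i.e. pb = 118.
s = ps − pb = 160 − 118 = 42.

Required subsidy s = 42 per unit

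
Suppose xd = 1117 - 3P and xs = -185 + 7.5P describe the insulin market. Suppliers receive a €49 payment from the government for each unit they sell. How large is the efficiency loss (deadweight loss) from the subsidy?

Deadweight loss = €2572.5

Pre-subsidy: 1117 - 3P = -185 + 7.5P gives P* = 124, x* = 745.
With the subsidy, sellers receive Ps = Pb + 49 for each unit, where Pb is the price buyers pay.
Supply in terms of Pb becomes xs = -185 + 7.5(Pb + 49) = 182.5 + 7.5Pb. Setting this equal to demand: 1117 - 3Pb = 182.5 + 7.5Pb, so Pb = 89.
Sellers receive Ps = 89 + 49 = 138; x' = 1117 − 3·89 = 850.
The subsidy expands output by 850 − 745 = 105 past the efficient level; on those units the gap between marginal cost and willingness to pay runs from 0 up to 49.
DWL = ½ × 49 × 105 = 2572.5.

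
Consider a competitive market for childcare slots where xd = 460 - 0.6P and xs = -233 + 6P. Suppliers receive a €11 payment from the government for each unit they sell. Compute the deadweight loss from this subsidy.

Deadweight loss = €33

Pre-subsidy: 460 - 0.6P = -233 + 6P gives P* = 105, x* = 397.
With the subsidy, sellers receive Ps = Pb + 11 for each unit, where Pb is the price buyers pay.
Supply in terms of Pb becomes xs = -233 + 6(Pb + 11) = -167 + 6Pb. Setting this equal to demand: 460 - 0.6Pb = -167 + 6Pb, so Pb = 95.
Sellers receive Ps = 95 + 11 = 106; x' = 460 − 0.6·95 = 403.
The subsidy expands output by 403 − 397 = 6 past the efficient level; on those units the gap between marginal cost and willingness to pay runs from 0 up to 11.
DWL = ½ × 11 × 6 = 33.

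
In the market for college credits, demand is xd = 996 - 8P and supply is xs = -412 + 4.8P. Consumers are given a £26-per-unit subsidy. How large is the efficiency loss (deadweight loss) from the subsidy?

Deadweight loss = £1014

Pre-subsidy: 996 - 8P = -412 + 4.8P gives P* = 110, x* = 116.
With the rebate, buyers effectively pay Pb = Ps − 26, where Ps is the price sellers receive.
Demand in terms of Ps becomes xd = 996 − 8(Ps − 26) = 1204 - 8Ps. Setting this equal to supply: 1204 - 8Ps = -412 + 4.8Ps, so Ps = 126.25.
Buyers pay Pb = 126.25 − 26 = 100.25; x' = -412 + 4.8·126.25 = 194.
The subsidy expands output by 194 − 116 = 78 past the efficient level; on those units the gap between marginal cost and willingness to pay runs from 0 up to 26.
DWL = ½ × 26 × 78 = 1014.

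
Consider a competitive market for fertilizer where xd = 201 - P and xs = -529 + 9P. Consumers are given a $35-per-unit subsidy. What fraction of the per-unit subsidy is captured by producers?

Producer share = 0.1

Pre-subsidy: 201 - P = -529 + 9P gives P* = 73, x* = 128.
With the rebate, buyers effectively pay Pb = Ps − 35, where Ps is the price sellers receive.
Demand in terms of Ps becomes xd = 201 − 1(Ps − 35) = 236 - Ps. Setting this equal to supply: 236 - Ps = -529 + 9Ps, so Ps = 76.5.
Buyers pay Pb = 76.5 − 35 = 41.5; x' = -529 + 9·76.5 = 159.5.
Buyers' price falls by P* − Pb = 73 − 41.5 = 31.5; sellers' price rises by Ps − P* = 76.5 − 73 = 3.5.
So producers capture 3.5/35 = 0.1 of each unit of subsidy.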